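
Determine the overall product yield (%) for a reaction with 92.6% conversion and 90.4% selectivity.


Overall yield = conversion (%) * selectivity (%) / 100
Conversion = 92.6%, Selectivity = 90.4%
Y = 92.6 * 90.4 / 100
= 83.7104 %

83.7104 %


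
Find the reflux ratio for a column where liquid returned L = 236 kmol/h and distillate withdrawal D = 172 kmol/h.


Reflux ratio definition: R = L / D (liquid returned / distillate withdrawn)
L = 236 kmol/h, D = 172 kmol/h
R = 236 / 172 = 1.372

1.372


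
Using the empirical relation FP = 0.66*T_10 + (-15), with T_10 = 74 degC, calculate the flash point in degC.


FP = 0.66 * 74 + (-15) = 33.84

33.84 degC


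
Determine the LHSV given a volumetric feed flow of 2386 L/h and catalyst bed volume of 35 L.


LHSV = volumetric feed rate / catalyst volume
= 2386 L/h / 35 L
= 68.17 h^-1

68.17 h^-1


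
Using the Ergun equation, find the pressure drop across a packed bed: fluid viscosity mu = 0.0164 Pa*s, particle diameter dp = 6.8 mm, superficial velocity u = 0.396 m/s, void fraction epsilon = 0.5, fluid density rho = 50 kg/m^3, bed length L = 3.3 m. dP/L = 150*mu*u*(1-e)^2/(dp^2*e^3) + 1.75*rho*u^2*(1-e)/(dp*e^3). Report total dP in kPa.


dp = 6.8 mm = 0.0068 m
Viscous term = 150*0.0164*0.396*(1-0.5)^2 / (0.0068^2*0.5^3) = 42134.9
Inertial term = 1.75*50*0.396^2*(1-0.5) / (0.0068*0.5^3) = 8071.41
dP/L = 42134.9 + 8071.41 = 50206.3 Pa/m
dP = 50206.3 * 3.3 / 1000 = 165.7 kPa

165.7 kPa


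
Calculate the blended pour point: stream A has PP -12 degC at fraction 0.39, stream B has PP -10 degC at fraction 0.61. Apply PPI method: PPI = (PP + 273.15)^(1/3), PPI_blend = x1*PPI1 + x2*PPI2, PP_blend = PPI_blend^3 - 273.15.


PPI_1 = (-12 + 273.15)^(1/3) = 6.391901
PPI_2 = (-10 + 273.15)^(1/3) = 6.408176
PPI_blend = 0.39 * 6.391901 + 0.61 * 6.408176 = 6.401829
PP_blend = 6.401829^3 - 273.15 = 262.3688 - 273.15 = -10.78

-10.78 degC


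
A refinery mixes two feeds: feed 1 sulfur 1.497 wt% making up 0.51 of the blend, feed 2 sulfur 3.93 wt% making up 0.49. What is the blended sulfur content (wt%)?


Linear sulfur blending: S_blend = x1*S1 + x2*S2
Contribution 1: 0.51 * 1.497 = 0.76347 wt%
Contribution 2: 0.49 * 3.93 = 1.9257 wt%
S_blend = 0.76347 + 1.9257 = 2.68917

2.68917 wt%


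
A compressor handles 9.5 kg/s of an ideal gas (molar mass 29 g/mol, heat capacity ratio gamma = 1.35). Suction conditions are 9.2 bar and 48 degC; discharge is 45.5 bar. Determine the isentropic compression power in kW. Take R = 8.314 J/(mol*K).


Isentropic work: W = m*(gamma/(gamma-1))*(R*T1/MW)*((P2/P1)^((gamma-1)/gamma) - 1)
T1 = 48 + 273.15 = 321.15 K
Pressure ratio = 45.5 / 9.2 = 4.94565
Exponent = (1.35 - 1)/1.35 = 0.259259
(P2/P1)^exp - 1 = 4.94565^0.259259 - 1 = 0.513504
W = 9.5 * 1.35 / 0.35 * 8.314 * 321.15 / 29 * 0.513504 = 1732

1732 kW


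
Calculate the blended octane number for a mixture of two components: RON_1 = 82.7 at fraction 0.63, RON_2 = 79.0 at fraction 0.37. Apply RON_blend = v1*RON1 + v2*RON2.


Linear blending: RON_blend = sum(vi * RONi)
Contribution 1: 0.63 * 82.7 = 52.101
Contribution 2: 0.37 * 79.0 = 29.23
RON_blend = 52.101 + 29.23 = 81.331

81.331


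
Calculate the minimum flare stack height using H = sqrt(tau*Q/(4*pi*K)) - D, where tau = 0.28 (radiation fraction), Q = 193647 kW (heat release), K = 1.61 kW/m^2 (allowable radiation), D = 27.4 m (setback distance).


tau*Q/(4*pi*K) = 0.28 * 193647 / (4 * pi * 1.61) = 2679.99
sqrt(2679.99) = 51.7686
H = 51.7686 - 27.4 = 24.37

24.37 m


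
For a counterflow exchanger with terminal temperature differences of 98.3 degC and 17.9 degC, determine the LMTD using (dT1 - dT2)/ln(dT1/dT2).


LMTD = (dT1 - dT2) / ln(dT1/dT2)
= (98.3 - 17.9) / ln(98.3 / 17.9) = 80.4 / 1.70322 = 47.20

47.20 degC


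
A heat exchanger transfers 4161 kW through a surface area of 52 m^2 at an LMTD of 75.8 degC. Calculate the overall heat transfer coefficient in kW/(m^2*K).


From Q = U*A*LMTD, U = Q / (A * LMTD)
U = 4161 / (52 * 75.8) = 4161 / 3941.6 = 1.056

1.056 kW/(m^2*K)


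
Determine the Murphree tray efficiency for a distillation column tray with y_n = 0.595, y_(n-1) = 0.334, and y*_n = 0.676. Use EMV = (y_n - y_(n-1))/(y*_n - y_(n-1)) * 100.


Murphree vapor efficiency: EMV = (y_n - y_(n-1)) / (y*_n - y_(n-1)) * 100
EMV = (0.595 - 0.334) / (0.676 - 0.334) * 100 = 0.261 / 0.342 * 100 = 76.32

76.32 %


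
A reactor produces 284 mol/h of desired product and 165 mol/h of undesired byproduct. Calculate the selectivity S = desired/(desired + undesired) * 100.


Selectivity = desired / (desired + undesired) * 100
Total products = 284 + 165 = 449 mol/h
S = 284 / 449 * 100
= 0.6325 * 100
= 63.25 %

63.25 %


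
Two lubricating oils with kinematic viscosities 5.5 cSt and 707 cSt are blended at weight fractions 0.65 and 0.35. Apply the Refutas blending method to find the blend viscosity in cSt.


Refutas method: VBN_i = 14.534*ln(ln(visc_i + 0.8)) + 10.975, blended linearly by mass fraction; since VBN is linear in VBI_i = ln(ln(visc_i + 0.8)) and the fractions sum to 1, blend VBI directly: visc = exp(exp(VBI_blend)) - 0.8
VBI_1 = ln(ln(5.5 + 0.8)) = 0.610064
VBI_2 = ln(ln(707 + 0.8)) = 1.88132
VBI_blend = 0.65 * 0.610064 + 0.35 * 1.88132 = 1.055
visc_blend = exp(exp(1.055)) - 0.8 = 16.87

16.87 cSt


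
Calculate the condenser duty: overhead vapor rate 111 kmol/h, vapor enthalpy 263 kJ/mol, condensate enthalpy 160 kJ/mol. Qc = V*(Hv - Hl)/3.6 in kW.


Qc = 111 * (263 - 160) / 3.6 = 111 * 103 / 3.6 = 3176

3176 kW


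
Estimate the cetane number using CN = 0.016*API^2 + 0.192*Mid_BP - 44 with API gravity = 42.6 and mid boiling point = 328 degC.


CN = 0.016 * 42.6^2 + 0.192 * 328 - 44
CN = 29.03616 + 62.976 - 44 = 48.01216

48.01216


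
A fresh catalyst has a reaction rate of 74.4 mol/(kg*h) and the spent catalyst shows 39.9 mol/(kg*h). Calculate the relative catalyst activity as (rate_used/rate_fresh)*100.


Activity (%) = (rate_used / rate_fresh) * 100
rate_used = 39.9, rate_fresh = 74.4
= (39.9 / 74.4) * 100
= 0.5363 * 100 = 53.63

53.63 %


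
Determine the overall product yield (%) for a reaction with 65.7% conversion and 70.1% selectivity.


Overall yield = conversion (%) * selectivity (%) / 100
Conversion = 65.7%, Selectivity = 70.1%
Y = 65.7 * 70.1 / 100
= 46.0557 %

46.0557 %


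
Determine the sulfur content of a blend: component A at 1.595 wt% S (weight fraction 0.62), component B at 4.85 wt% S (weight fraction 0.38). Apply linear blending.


Linear sulfur blending: S_blend = x1*S1 + x2*S2
Contribution 1: 0.62 * 1.595 = 0.9889 wt%
Contribution 2: 0.38 * 4.85 = 1.843 wt%
S_blend = 0.9889 + 1.843 = 2.8319

2.8319 wt%


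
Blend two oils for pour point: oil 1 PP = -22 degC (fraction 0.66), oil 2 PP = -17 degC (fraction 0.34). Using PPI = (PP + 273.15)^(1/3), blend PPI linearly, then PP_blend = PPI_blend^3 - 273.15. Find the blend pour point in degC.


PPI_1 = (-22 + 273.15)^(1/3) = 6.30925
PPI_2 = (-17 + 273.15)^(1/3) = 6.350844
PPI_blend = 0.66 * 6.30925 + 0.34 * 6.350844 = 6.323392
PP_blend = 6.323392^3 - 273.15 = 252.8426 - 273.15 = -20.31

-20.31 degC


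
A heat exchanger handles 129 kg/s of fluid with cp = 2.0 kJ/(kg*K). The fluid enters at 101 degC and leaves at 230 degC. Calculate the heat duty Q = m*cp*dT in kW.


Q = m_dot * cp * delta_T
delta_T = 230 - 101 = 129 K
Q = 129 * 2.0 * 129
= 258 * 129
= 33282 kW

33282 kW


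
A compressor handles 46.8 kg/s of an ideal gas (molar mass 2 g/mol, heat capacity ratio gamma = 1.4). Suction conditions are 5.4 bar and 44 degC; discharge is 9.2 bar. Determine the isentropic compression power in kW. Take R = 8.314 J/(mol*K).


Isentropic work: W = m*(gamma/(gamma-1))*(R*T1/MW)*((P2/P1)^((gamma-1)/gamma) - 1)
T1 = 44 + 273.15 = 317.15 K
Pressure ratio = 9.2 / 5.4 = 1.7037
Exponent = (1.4 - 1)/1.4 = 0.285714
(P2/P1)^exp - 1 = 1.7037^0.285714 - 1 = 0.164427
W = 46.8 * 1.4 / 0.4 * 8.314 * 317.15 / 2 * 0.164427 = 35510

35510 kW


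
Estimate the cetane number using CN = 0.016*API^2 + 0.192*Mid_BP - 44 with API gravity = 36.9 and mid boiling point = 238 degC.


CN = 0.016 * 36.9^2 + 0.192 * 238 - 44
CN = 21.78576 + 45.696 - 44 = 23.48176

23.48176


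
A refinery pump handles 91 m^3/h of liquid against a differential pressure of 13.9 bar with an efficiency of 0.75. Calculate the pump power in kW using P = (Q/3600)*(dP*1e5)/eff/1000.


Q = 91 / 3600 = 0.0252778 m^3/s
P = 0.0252778 * (13.9 * 1e5) / 0.75 / 1000 = 46.85

46.85 kW


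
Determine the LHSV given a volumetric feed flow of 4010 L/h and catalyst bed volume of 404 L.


LHSV = volumetric feed rate / catalyst volume
= 4010 L/h / 404 L
= 9.926 h^-1

9.926 h^-1


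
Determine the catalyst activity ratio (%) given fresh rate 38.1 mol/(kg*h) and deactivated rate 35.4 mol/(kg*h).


Activity (%) = (rate_used / rate_fresh) * 100
rate_used = 35.4, rate_fresh = 38.1
= (35.4 / 38.1) * 100
= 0.9291 * 100 = 92.91

92.91 %


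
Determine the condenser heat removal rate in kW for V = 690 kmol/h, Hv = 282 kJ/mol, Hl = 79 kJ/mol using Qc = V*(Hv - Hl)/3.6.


Qc = 690 * (282 - 79) / 3.6 = 690 * 203 / 3.6 = 38910

38910 kW


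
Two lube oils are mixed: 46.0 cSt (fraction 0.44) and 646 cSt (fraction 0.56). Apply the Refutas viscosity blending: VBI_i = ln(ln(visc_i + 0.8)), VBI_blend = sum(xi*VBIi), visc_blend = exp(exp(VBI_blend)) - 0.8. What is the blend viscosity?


Refutas method: VBN_i = 14.534*ln(ln(visc_i + 0.8)) + 10.975, blended linearly by mass fraction; since VBN is linear in VBI_i = ln(ln(visc_i + 0.8)) and the fractions sum to 1, blend VBI directly: visc = exp(exp(VBI_blend)) - 0.8
VBI_1 = ln(ln(46.0 + 0.8)) = 1.347
VBI_2 = ln(ln(646 + 0.8)) = 1.86749
VBI_blend = 0.44 * 1.347 + 0.56 * 1.86749 = 1.63847
visc_blend = exp(exp(1.63847)) - 0.8 = 171.2

171.2 cSt


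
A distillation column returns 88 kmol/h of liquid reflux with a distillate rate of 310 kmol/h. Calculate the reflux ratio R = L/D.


Reflux ratio definition: R = L / D (liquid returned / distillate withdrawn)
L = 88 kmol/h, D = 310 kmol/h
R = 88 / 310 = 0.2839

0.2839


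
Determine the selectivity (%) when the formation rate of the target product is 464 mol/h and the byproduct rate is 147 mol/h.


Selectivity = desired / (desired + undesired) * 100
Total products = 464 + 147 = 611 mol/h
S = 464 / 611 * 100
= 0.7594 * 100
= 75.94 %

75.94 %


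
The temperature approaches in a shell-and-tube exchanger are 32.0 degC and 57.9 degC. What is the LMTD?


LMTD = (dT1 - dT2) / ln(dT1/dT2)
= (32.0 - 57.9) / ln(32.0 / 57.9) = -25.9 / -0.592981 = 43.68

43.68 degC


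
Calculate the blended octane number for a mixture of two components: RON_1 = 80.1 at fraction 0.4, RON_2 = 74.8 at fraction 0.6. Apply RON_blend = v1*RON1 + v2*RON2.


Linear blending: RON_blend = sum(vi * RONi)
Contribution 1: 0.4 * 80.1 = 32.04
Contribution 2: 0.6 * 74.8 = 44.88
RON_blend = 32.04 + 44.88 = 76.92

76.92


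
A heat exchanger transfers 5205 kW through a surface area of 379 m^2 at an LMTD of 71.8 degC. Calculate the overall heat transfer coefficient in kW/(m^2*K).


From Q = U*A*LMTD, U = Q / (A * LMTD)
U = 5205 / (379 * 71.8) = 5205 / 27212.2 = 0.1913

0.1913 kW/(m^2*K)


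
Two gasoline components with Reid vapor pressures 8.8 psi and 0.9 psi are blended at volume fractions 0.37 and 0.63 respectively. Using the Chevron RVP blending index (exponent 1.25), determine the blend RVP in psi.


Chevron index: RVP_blend = (sum xi*RVPi^1.25)^(1/1.25)
RVP^1.25 terms: 0.37 * 8.8^1.25 + 0.63 * 0.9^1.25 = 6.16022
RVP_blend = 6.16022^(1/1.25) = 4.282

4.282 psi


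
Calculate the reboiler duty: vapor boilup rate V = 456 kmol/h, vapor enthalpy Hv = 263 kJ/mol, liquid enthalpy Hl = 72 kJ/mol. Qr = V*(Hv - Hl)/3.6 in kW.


Qr = 456 * (263 - 72) / 3.6 = 456 * 191 / 3.6 = 24190

24190 kW


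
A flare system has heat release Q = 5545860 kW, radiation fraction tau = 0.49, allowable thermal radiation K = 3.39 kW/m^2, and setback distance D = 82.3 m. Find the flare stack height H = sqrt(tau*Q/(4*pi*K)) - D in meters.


tau*Q/(4*pi*K) = 0.49 * 5545860 / (4 * pi * 3.39) = 63790.4
sqrt(63790.4) = 252.568
H = 252.568 - 82.3 = 170.3

170.3 m


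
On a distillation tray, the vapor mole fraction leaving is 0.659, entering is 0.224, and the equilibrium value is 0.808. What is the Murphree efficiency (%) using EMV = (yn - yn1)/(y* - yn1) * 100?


Murphree vapor efficiency: EMV = (y_n - y_(n-1)) / (y*_n - y_(n-1)) * 100
EMV = (0.659 - 0.224) / (0.808 - 0.224) * 100 = 0.435 / 0.584 * 100 = 74.49

74.49 %


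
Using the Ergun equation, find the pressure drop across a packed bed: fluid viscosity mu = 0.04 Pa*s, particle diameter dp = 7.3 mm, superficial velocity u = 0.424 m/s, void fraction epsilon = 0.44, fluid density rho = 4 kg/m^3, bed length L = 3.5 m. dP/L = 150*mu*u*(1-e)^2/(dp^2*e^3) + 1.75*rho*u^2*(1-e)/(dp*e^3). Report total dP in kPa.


dp = 7.3 mm = 0.0073 m
Viscous term = 150*0.04*0.424*(1-0.44)^2 / (0.0073^2*0.44^3) = 175748
Inertial term = 1.75*4*0.424^2*(1-0.44) / (0.0073*0.44^3) = 1133.28
dP/L = 175748 + 1133.28 = 176881 Pa/m
dP = 176881 * 3.5 / 1000 = 619.1 kPa

619.1 kPa


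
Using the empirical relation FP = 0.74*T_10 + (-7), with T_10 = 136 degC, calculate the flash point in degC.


FP = 0.74 * 136 + (-7) = 93.64

93.64 degC


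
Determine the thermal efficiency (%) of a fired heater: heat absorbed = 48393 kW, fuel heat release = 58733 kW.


Furnace efficiency = Q_absorbed / Q_fuel * 100
= 48393 / 58733 * 100 = 82.39

82.39 %


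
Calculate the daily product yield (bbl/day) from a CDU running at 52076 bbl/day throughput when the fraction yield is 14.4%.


Crude throughput = 52076 bbl/day
Fraction yield = 14.4%
yield = throughput * fraction / 100
yield = 52076 * 14.4 / 100 = 7498.944

7498.944 bbl/day


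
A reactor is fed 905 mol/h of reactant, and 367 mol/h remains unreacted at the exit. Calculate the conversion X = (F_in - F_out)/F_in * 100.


X = (F_in - F_out) / F_in * 100
Moles reacted = 905 - 367 = 538
X = 538 / 905 * 100
= 0.5945 * 100
= 59.45 %

59.45 %


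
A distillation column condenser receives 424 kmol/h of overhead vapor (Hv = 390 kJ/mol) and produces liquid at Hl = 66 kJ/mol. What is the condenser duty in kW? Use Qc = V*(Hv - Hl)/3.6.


Qc = 424 * (390 - 66) / 3.6 = 424 * 324 / 3.6 = 38160

38160 kW


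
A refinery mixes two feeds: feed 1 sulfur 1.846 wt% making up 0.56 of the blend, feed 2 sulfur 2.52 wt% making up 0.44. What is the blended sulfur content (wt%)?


Linear sulfur blending: S_blend = x1*S1 + x2*S2
Contribution 1: 0.56 * 1.846 = 1.03376 wt%
Contribution 2: 0.44 * 2.52 = 1.1088 wt%
S_blend = 1.03376 + 1.1088 = 2.14256

2.14256 wt%


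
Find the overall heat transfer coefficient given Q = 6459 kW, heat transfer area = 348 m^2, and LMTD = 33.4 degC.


From Q = U*A*LMTD, U = Q / (A * LMTD)
U = 6459 / (348 * 33.4) = 6459 / 11623.2 = 0.5557

0.5557 kW/(m^2*K)


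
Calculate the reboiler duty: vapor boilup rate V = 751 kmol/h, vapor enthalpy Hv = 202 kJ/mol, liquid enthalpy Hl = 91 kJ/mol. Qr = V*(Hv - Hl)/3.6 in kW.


Qr = 751 * (202 - 91) / 3.6 = 751 * 111 / 3.6 = 23160

23160 kW


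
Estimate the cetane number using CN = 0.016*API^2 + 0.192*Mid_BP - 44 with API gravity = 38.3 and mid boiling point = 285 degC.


CN = 0.016 * 38.3^2 + 0.192 * 285 - 44
CN = 23.47024 + 54.72 - 44 = 34.19024

34.19024


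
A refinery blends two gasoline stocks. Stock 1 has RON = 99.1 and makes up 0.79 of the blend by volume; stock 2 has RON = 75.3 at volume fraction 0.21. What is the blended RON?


Linear blending: RON_blend = sum(vi * RONi)
Contribution 1: 0.79 * 99.1 = 78.289
Contribution 2: 0.21 * 75.3 = 15.813
RON_blend = 78.289 + 15.813 = 94.102

94.102


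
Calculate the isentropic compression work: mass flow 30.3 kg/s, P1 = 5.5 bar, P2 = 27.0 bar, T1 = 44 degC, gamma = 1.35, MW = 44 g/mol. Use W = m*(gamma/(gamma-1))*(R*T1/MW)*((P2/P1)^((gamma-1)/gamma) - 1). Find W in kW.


Isentropic work: W = m*(gamma/(gamma-1))*(R*T1/MW)*((P2/P1)^((gamma-1)/gamma) - 1)
T1 = 44 + 273.15 = 317.15 K
Pressure ratio = 27.0 / 5.5 = 4.90909
Exponent = (1.35 - 1)/1.35 = 0.259259
(P2/P1)^exp - 1 = 4.90909^0.259259 - 1 = 0.510596
W = 30.3 * 1.35 / 0.35 * 8.314 * 317.15 / 44 * 0.510596 = 3576

3576 kW


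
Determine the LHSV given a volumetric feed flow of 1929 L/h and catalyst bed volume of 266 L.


LHSV = volumetric feed rate / catalyst volume
= 1929 L/h / 266 L
= 7.252 h^-1

7.252 h^-1


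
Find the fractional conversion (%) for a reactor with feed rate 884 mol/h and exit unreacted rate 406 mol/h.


X = (F_in - F_out) / F_in * 100
Moles reacted = 884 - 406 = 478
X = 478 / 884 * 100
= 0.5407 * 100
= 54.07 %

54.07 %


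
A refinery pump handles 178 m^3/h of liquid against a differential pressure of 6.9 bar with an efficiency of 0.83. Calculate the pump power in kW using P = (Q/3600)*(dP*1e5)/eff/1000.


Q = 178 / 3600 = 0.0494444 m^3/s
P = 0.0494444 * (6.9 * 1e5) / 0.83 / 1000 = 41.10

41.10 kW


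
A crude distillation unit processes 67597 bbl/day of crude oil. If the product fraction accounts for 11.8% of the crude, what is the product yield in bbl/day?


Crude throughput = 67597 bbl/day
Fraction yield = 11.8%
yield = throughput * fraction / 100
yield = 67597 * 11.8 / 100 = 7976.446

7976.446 bbl/day


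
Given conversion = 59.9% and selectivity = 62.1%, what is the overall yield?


Overall yield = conversion (%) * selectivity (%) / 100
Conversion = 59.9%, Selectivity = 62.1%
Y = 59.9 * 62.1 / 100
= 37.1979 %

37.1979 %


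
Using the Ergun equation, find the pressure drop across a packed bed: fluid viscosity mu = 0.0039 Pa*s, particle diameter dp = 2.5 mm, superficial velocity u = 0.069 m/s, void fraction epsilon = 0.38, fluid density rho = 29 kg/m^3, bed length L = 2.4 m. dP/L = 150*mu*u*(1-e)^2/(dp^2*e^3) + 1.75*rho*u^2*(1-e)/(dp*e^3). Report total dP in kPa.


dp = 2.5 mm = 0.0025 m
Viscous term = 150*0.0039*0.069*(1-0.38)^2 / (0.0025^2*0.38^3) = 45243.6
Inertial term = 1.75*29*0.069^2*(1-0.38) / (0.0025*0.38^3) = 1092.03
dP/L = 45243.6 + 1092.03 = 46335.6 Pa/m
dP = 46335.6 * 2.4 / 1000 = 111.2 kPa

111.2 kPa


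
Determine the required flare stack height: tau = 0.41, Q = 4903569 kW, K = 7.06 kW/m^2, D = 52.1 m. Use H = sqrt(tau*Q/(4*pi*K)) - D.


tau*Q/(4*pi*K) = 0.41 * 4903569 / (4 * pi * 7.06) = 22661.1
sqrt(22661.1) = 150.536
H = 150.536 - 52.1 = 98.44

98.44 m


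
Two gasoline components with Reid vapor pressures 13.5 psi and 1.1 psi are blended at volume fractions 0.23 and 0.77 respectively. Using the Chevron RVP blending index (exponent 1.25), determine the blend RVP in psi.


Chevron index: RVP_blend = (sum xi*RVPi^1.25)^(1/1.25)
RVP^1.25 terms: 0.23 * 13.5^1.25 + 0.77 * 1.1^1.25 = 6.81918
RVP_blend = 6.81918^(1/1.25) = 4.645

4.645 psi


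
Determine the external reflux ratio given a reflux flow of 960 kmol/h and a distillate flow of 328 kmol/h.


Reflux ratio definition: R = L / D (liquid returned / distillate withdrawn)
L = 960 kmol/h, D = 328 kmol/h
R = 960 / 328 = 2.927

2.927


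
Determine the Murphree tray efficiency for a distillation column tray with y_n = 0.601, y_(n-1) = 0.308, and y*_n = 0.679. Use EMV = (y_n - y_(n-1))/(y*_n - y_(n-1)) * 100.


Murphree vapor efficiency: EMV = (y_n - y_(n-1)) / (y*_n - y_(n-1)) * 100
EMV = (0.601 - 0.308) / (0.679 - 0.308) * 100 = 0.293 / 0.371 * 100 = 78.98

78.98 %


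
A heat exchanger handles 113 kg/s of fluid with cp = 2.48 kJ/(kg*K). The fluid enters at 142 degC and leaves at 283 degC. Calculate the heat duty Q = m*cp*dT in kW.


Q = m_dot * cp * delta_T
delta_T = 283 - 142 = 141 K
Q = 113 * 2.48 * 141
= 280.24 * 141
= 39513.84 kW

39513.84 kW


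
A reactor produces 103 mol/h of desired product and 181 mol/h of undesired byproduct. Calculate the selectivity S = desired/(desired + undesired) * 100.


Selectivity = desired / (desired + undesired) * 100
Total products = 103 + 181 = 284 mol/h
S = 103 / 284 * 100
= 0.3627 * 100
= 36.27 %

36.27 %


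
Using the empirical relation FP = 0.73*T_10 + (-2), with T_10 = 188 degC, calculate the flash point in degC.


FP = 0.73 * 188 + (-2) = 135.24

135.24 degC


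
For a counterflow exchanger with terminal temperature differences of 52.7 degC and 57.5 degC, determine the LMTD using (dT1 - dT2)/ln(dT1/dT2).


LMTD = (dT1 - dT2) / ln(dT1/dT2)
= (52.7 - 57.5) / ln(52.7 / 57.5) = -4.8 / -0.0871695 = 55.07

55.07 degC


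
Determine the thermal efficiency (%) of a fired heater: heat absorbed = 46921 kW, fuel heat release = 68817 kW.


Furnace efficiency = Q_absorbed / Q_fuel * 100
= 46921 / 68817 * 100 = 68.18

68.18 %


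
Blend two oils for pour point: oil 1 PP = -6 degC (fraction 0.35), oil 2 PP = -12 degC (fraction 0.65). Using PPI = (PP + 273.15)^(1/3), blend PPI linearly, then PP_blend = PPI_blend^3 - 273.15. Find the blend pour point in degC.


PPI_1 = (-6 + 273.15)^(1/3) = 6.440482
PPI_2 = (-12 + 273.15)^(1/3) = 6.391901
PPI_blend = 0.35 * 6.440482 + 0.65 * 6.391901 = 6.408904
PP_blend = 6.408904^3 - 273.15 = 263.2396 - 273.15 = -9.91

-9.91 degC


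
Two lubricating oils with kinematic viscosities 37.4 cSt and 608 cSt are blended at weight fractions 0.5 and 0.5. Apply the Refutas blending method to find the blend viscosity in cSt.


Refutas method: VBN_i = 14.534*ln(ln(visc_i + 0.8)) + 10.975, blended linearly by mass fraction; since VBN is linear in VBI_i = ln(ln(visc_i + 0.8)) and the fractions sum to 1, blend VBI directly: visc = exp(exp(VBI_blend)) - 0.8
VBI_1 = ln(ln(37.4 + 0.8)) = 1.29276
VBI_2 = ln(ln(608 + 0.8)) = 1.85809
VBI_blend = 0.5 * 1.29276 + 0.5 * 1.85809 = 1.57543
visc_blend = exp(exp(1.57543)) - 0.8 = 124.8

124.8 cSt


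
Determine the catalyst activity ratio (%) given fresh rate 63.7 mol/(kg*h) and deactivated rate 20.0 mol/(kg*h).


Activity (%) = (rate_used / rate_fresh) * 100
rate_used = 20.0, rate_fresh = 63.7
= (20.0 / 63.7) * 100
= 0.3140 * 100 = 31.40

31.40 %


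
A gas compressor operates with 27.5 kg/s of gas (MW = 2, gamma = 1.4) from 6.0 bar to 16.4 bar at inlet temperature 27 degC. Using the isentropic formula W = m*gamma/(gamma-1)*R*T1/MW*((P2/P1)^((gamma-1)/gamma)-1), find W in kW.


Isentropic work: W = m*(gamma/(gamma-1))*(R*T1/MW)*((P2/P1)^((gamma-1)/gamma) - 1)
T1 = 27 + 273.15 = 300.15 K
Pressure ratio = 16.4 / 6.0 = 2.73333
Exponent = (1.4 - 1)/1.4 = 0.285714
(P2/P1)^exp - 1 = 2.73333^0.285714 - 1 = 0.332812
W = 27.5 * 1.4 / 0.4 * 8.314 * 300.15 / 2 * 0.332812 = 39970

39970 kW


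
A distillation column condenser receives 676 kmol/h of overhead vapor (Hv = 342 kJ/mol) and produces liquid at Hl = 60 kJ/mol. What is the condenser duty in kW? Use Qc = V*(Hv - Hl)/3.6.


Qc = 676 * (342 - 60) / 3.6 = 676 * 282 / 3.6 = 52950

52950 kW


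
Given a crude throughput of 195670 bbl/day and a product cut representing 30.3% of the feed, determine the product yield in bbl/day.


Crude throughput = 195670 bbl/day
Fraction yield = 30.3%
yield = throughput * fraction / 100
yield = 195670 * 30.3 / 100 = 59288.01

59288.01 bbl/day


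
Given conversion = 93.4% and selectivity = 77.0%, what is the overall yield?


Overall yield = conversion (%) * selectivity (%) / 100
Conversion = 93.4%, Selectivity = 77.0%
Y = 93.4 * 77.0 / 100
= 71.918 %

71.918 %


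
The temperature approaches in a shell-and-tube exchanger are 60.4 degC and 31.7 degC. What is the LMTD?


LMTD = (dT1 - dT2) / ln(dT1/dT2)
= (60.4 - 31.7) / ln(60.4 / 31.7) = 28.7 / 0.644672 = 44.52

44.52 degC


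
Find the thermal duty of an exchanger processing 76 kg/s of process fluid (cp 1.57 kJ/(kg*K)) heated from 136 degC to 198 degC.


Q = m_dot * cp * delta_T
delta_T = 198 - 136 = 62 K
Q = 76 * 1.57 * 62
= 119.32 * 62
= 7397.84 kW

7397.84 kW


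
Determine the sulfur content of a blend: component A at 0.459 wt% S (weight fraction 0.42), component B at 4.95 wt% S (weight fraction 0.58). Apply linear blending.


Linear sulfur blending: S_blend = x1*S1 + x2*S2
Contribution 1: 0.42 * 0.459 = 0.19278 wt%
Contribution 2: 0.58 * 4.95 = 2.871 wt%
S_blend = 0.19278 + 2.871 = 3.06378

3.06378 wt%


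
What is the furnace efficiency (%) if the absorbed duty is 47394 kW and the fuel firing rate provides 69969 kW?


Furnace efficiency = Q_absorbed / Q_fuel * 100
= 47394 / 69969 * 100 = 67.74

67.74 %


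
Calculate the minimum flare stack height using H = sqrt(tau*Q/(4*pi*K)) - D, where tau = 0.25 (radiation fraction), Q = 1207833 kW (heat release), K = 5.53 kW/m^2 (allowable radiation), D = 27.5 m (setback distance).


tau*Q/(4*pi*K) = 0.25 * 1207833 / (4 * pi * 5.53) = 4345.22
sqrt(4345.22) = 65.9183
H = 65.9183 - 27.5 = 38.42

38.42 m


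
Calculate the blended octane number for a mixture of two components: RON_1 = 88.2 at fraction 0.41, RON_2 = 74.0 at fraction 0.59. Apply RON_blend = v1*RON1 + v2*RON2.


Linear blending: RON_blend = sum(vi * RONi)
Contribution 1: 0.41 * 88.2 = 36.162
Contribution 2: 0.59 * 74.0 = 43.66
RON_blend = 36.162 + 43.66 = 79.822

79.822


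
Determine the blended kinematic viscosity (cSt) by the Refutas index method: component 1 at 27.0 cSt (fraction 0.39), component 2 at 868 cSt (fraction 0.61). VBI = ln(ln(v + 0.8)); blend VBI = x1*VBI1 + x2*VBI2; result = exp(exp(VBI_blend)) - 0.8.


Refutas method: VBN_i = 14.534*ln(ln(visc_i + 0.8)) + 10.975, blended linearly by mass fraction; since VBN is linear in VBI_i = ln(ln(visc_i + 0.8)) and the fractions sum to 1, blend VBI directly: visc = exp(exp(VBI_blend)) - 0.8
VBI_1 = ln(ln(27.0 + 0.8)) = 1.20148
VBI_2 = ln(ln(868 + 0.8)) = 1.91207
VBI_blend = 0.39 * 1.20148 + 0.61 * 1.91207 = 1.63494
visc_blend = exp(exp(1.63494)) - 0.8 = 168.1

168.1 cSt


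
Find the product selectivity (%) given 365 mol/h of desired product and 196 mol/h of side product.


Selectivity = desired / (desired + undesired) * 100
Total products = 365 + 196 = 561 mol/h
S = 365 / 561 * 100
= 0.6506 * 100
= 65.06 %

65.06 %


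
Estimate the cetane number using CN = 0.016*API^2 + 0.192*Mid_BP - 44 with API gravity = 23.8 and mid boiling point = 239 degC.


CN = 0.016 * 23.8^2 + 0.192 * 239 - 44
CN = 9.06304 + 45.888 - 44 = 10.95104

10.95104


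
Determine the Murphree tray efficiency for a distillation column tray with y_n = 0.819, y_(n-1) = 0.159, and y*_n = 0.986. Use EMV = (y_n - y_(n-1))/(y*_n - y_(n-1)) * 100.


Murphree vapor efficiency: EMV = (y_n - y_(n-1)) / (y*_n - y_(n-1)) * 100
EMV = (0.819 - 0.159) / (0.986 - 0.159) * 100 = 0.66 / 0.827 * 100 = 79.81

79.81 %


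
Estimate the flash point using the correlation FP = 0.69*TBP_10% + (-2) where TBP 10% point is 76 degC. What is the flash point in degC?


FP = 0.69 * 76 + (-2) = 50.44

50.44 degC


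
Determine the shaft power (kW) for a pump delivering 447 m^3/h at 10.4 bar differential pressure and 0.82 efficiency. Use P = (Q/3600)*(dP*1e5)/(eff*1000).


Q = 447 / 3600 = 0.124167 m^3/s
P = 0.124167 * (10.4 * 1e5) / 0.82 / 1000 = 157.5

157.5 kW


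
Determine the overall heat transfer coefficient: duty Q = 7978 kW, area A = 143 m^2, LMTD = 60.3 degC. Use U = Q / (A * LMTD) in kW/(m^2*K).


From Q = U*A*LMTD, U = Q / (A * LMTD)
U = 7978 / (143 * 60.3) = 7978 / 8622.9 = 0.9252

0.9252 kW/(m^2*K)


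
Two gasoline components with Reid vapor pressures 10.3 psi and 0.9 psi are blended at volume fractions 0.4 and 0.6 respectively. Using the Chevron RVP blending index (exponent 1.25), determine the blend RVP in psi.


Chevron index: RVP_blend = (sum xi*RVPi^1.25)^(1/1.25)
RVP^1.25 terms: 0.4 * 10.3^1.25 + 0.6 * 0.9^1.25 = 7.90681
RVP_blend = 7.90681^(1/1.25) = 5.229

5.229 psi


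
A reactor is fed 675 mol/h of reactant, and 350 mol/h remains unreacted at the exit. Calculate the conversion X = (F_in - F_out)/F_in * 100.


X = (F_in - F_out) / F_in * 100
Moles reacted = 675 - 350 = 325
X = 325 / 675 * 100
= 0.4815 * 100
= 48.15 %

48.15 %


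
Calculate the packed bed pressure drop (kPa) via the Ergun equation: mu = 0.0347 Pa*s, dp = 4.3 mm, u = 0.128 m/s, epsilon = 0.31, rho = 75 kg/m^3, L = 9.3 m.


dp = 4.3 mm = 0.0043 m
Viscous term = 150*0.0347*0.128*(1-0.31)^2 / (0.0043^2*0.31^3) = 575847
Inertial term = 1.75*75*0.128^2*(1-0.31) / (0.0043*0.31^3) = 11582.8
dP/L = 575847 + 11582.8 = 587430 Pa/m
dP = 587430 * 9.3 / 1000 = 5463 kPa

5463 kPa


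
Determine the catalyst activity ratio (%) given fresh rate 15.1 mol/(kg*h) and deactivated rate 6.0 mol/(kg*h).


Activity (%) = (rate_used / rate_fresh) * 100
rate_used = 6.0, rate_fresh = 15.1
= (6.0 / 15.1) * 100
= 0.3974 * 100 = 39.74

39.74 %


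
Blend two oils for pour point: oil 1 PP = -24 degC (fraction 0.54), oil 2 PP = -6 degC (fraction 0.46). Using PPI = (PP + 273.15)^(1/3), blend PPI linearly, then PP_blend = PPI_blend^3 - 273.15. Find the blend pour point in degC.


PPI_1 = (-24 + 273.15)^(1/3) = 6.292458
PPI_2 = (-6 + 273.15)^(1/3) = 6.440482
PPI_blend = 0.54 * 6.292458 + 0.46 * 6.440482 = 6.360549
PP_blend = 6.360549^3 - 273.15 = 257.3261 - 273.15 = -15.82

-15.82 degC


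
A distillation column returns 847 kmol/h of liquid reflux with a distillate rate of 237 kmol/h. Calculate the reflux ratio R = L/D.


Reflux ratio definition: R = L / D (liquid returned / distillate withdrawn)
L = 847 kmol/h, D = 237 kmol/h
R = 847 / 237 = 3.574

3.574


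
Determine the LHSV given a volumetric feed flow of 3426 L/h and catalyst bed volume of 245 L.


LHSV = volumetric feed rate / catalyst volume
= 3426 L/h / 245 L
= 13.98 h^-1

13.98 h^-1


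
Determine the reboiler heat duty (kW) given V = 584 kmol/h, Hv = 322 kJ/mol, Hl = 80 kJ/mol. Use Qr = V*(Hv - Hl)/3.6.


Qr = 584 * (322 - 80) / 3.6 = 584 * 242 / 3.6 = 39260

39260 kW


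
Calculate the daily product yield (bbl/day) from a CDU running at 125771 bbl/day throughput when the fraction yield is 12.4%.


Crude throughput = 125771 bbl/day
Fraction yield = 12.4%
yield = throughput * fraction / 100
yield = 125771 * 12.4 / 100 = 15595.604

15595.604 bbl/day


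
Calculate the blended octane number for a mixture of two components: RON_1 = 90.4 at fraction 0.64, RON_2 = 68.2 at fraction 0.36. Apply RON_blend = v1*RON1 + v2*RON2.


Linear blending: RON_blend = sum(vi * RONi)
Contribution 1: 0.64 * 90.4 = 57.856
Contribution 2: 0.36 * 68.2 = 24.552
RON_blend = 57.856 + 24.552 = 82.408

82.408


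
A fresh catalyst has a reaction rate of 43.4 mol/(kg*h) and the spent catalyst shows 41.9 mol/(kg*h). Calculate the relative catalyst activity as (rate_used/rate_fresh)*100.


Activity (%) = (rate_used / rate_fresh) * 100
rate_used = 41.9, rate_fresh = 43.4
= (41.9 / 43.4) * 100
= 0.9654 * 100 = 96.54

96.54 %


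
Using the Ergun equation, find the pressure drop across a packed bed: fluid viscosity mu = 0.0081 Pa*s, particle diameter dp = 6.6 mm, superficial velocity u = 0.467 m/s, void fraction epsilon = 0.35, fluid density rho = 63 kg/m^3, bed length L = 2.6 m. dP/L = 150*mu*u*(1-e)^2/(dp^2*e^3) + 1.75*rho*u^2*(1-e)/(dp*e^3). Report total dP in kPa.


dp = 6.6 mm = 0.0066 m
Viscous term = 150*0.0081*0.467*(1-0.35)^2 / (0.0066^2*0.35^3) = 128359
Inertial term = 1.75*63*0.467^2*(1-0.35) / (0.0066*0.35^3) = 55230.3
dP/L = 128359 + 55230.3 = 183589 Pa/m
dP = 183589 * 2.6 / 1000 = 477.3 kPa

477.3 kPa


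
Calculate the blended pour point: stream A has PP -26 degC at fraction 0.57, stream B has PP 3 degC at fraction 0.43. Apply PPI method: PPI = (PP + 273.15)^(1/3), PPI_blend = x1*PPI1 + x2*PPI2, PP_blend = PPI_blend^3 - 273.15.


PPI_1 = (-26 + 273.15)^(1/3) = 6.275575
PPI_2 = (3 + 273.15)^(1/3) = 6.512009
PPI_blend = 0.57 * 6.275575 + 0.43 * 6.512009 = 6.377242
PP_blend = 6.377242^3 - 273.15 = 259.3574 - 273.15 = -13.79

-13.79 degC


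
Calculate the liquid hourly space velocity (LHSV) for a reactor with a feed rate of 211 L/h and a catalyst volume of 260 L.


LHSV = volumetric feed rate / catalyst volume
= 211 L/h / 260 L
= 0.8115 h^-1

0.8115 h^-1


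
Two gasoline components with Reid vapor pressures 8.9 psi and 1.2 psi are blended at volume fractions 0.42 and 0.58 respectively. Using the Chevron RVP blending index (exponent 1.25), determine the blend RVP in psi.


Chevron index: RVP_blend = (sum xi*RVPi^1.25)^(1/1.25)
RVP^1.25 terms: 0.42 * 8.9^1.25 + 0.58 * 1.2^1.25 = 7.1848
RVP_blend = 7.1848^(1/1.25) = 4.843

4.843 psi


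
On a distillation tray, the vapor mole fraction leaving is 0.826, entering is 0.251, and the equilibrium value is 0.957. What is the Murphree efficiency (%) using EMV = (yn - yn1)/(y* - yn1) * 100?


Murphree vapor efficiency: EMV = (y_n - y_(n-1)) / (y*_n - y_(n-1)) * 100
EMV = (0.826 - 0.251) / (0.957 - 0.251) * 100 = 0.575 / 0.706 * 100 = 81.44

81.44 %


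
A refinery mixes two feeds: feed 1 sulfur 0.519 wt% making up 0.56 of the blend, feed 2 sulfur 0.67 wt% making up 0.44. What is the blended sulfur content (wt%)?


Linear sulfur blending: S_blend = x1*S1 + x2*S2
Contribution 1: 0.56 * 0.519 = 0.29064 wt%
Contribution 2: 0.44 * 0.67 = 0.2948 wt%
S_blend = 0.29064 + 0.2948 = 0.58544

0.58544 wt%


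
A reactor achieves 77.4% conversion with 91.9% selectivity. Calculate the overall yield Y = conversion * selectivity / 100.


Overall yield = conversion (%) * selectivity (%) / 100
Conversion = 77.4%, Selectivity = 91.9%
Y = 77.4 * 91.9 / 100
= 71.1306 %

71.1306 %


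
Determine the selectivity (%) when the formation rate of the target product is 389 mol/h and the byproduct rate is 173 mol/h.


Selectivity = desired / (desired + undesired) * 100
Total products = 389 + 173 = 562 mol/h
S = 389 / 562 * 100
= 0.6922 * 100
= 69.22 %

69.22 %


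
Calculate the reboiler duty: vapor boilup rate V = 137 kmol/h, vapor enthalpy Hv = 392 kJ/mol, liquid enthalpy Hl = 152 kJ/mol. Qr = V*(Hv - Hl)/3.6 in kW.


Qr = 137 * (392 - 152) / 3.6 = 137 * 240 / 3.6 = 9133

9133 kW


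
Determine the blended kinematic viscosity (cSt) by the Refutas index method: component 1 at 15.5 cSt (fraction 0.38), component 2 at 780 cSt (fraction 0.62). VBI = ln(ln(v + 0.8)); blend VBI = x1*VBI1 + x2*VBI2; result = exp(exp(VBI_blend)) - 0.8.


Refutas method: VBN_i = 14.534*ln(ln(visc_i + 0.8)) + 10.975, blended linearly by mass fraction; since VBN is linear in VBI_i = ln(ln(visc_i + 0.8)) and the fractions sum to 1, blend VBI directly: visc = exp(exp(VBI_blend)) - 0.8
VBI_1 = ln(ln(15.5 + 0.8)) = 1.02646
VBI_2 = ln(ln(780 + 0.8)) = 1.89617
VBI_blend = 0.38 * 1.02646 + 0.62 * 1.89617 = 1.56568
visc_blend = exp(exp(1.56568)) - 0.8 = 119.0

119.0 cSt


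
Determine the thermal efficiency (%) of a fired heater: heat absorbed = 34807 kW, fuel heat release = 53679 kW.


Furnace efficiency = Q_absorbed / Q_fuel * 100
= 34807 / 53679 * 100 = 64.84

64.84 %


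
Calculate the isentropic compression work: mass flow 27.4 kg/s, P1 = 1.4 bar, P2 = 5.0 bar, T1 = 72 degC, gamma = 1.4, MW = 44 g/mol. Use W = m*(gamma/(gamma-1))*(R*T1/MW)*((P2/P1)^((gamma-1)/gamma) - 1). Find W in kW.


Isentropic work: W = m*(gamma/(gamma-1))*(R*T1/MW)*((P2/P1)^((gamma-1)/gamma) - 1)
T1 = 72 + 273.15 = 345.15 K
Pressure ratio = 5.0 / 1.4 = 3.57143
Exponent = (1.4 - 1)/1.4 = 0.285714
(P2/P1)^exp - 1 = 3.57143^0.285714 - 1 = 0.438649
W = 27.4 * 1.4 / 0.4 * 8.314 * 345.15 / 44 * 0.438649 = 2743

2743 kW


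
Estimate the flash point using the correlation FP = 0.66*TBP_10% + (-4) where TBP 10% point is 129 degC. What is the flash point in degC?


FP = 0.66 * 129 + (-4) = 81.14

81.14 degC


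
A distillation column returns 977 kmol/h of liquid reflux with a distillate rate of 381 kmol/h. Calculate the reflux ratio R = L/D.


Reflux ratio definition: R = L / D (liquid returned / distillate withdrawn)
L = 977 kmol/h, D = 381 kmol/h
R = 977 / 381 = 2.564

2.564


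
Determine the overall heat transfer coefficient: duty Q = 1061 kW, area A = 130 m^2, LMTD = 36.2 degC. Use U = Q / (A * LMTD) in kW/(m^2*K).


From Q = U*A*LMTD, U = Q / (A * LMTD)
U = 1061 / (130 * 36.2) = 1061 / 4706 = 0.2255

0.2255 kW/(m^2*K)


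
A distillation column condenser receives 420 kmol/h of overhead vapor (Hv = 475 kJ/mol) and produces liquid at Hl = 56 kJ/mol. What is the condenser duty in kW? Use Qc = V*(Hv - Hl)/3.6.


Qc = 420 * (475 - 56) / 3.6 = 420 * 419 / 3.6 = 48880

48880 kW


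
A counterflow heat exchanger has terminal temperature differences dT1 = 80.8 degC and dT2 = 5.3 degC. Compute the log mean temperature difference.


LMTD = (dT1 - dT2) / ln(dT1/dT2)
= (80.8 - 5.3) / ln(80.8 / 5.3) = 75.5 / 2.72427 = 27.71

27.71 degC


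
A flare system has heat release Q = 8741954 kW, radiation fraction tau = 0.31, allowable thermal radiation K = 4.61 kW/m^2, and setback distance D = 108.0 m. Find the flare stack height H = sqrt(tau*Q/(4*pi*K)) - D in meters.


tau*Q/(4*pi*K) = 0.31 * 8741954 / (4 * pi * 4.61) = 46779.9
sqrt(46779.9) = 216.287
H = 216.287 - 108.0 = 108.3

108.3 m


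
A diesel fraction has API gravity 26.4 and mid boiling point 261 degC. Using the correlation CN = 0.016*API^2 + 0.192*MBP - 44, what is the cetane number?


CN = 0.016 * 26.4^2 + 0.192 * 261 - 44
CN = 11.15136 + 50.112 - 44 = 17.26336

17.26336


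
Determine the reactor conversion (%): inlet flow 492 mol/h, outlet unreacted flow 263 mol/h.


X = (F_in - F_out) / F_in * 100
Moles reacted = 492 - 263 = 229
X = 229 / 492 * 100
= 0.4654 * 100
= 46.54 %

46.54 %


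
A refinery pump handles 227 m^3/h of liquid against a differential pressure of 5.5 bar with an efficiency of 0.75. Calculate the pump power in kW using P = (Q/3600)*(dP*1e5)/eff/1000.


Q = 227 / 3600 = 0.0630556 m^3/s
P = 0.0630556 * (5.5 * 1e5) / 0.75 / 1000 = 46.24

46.24 kW


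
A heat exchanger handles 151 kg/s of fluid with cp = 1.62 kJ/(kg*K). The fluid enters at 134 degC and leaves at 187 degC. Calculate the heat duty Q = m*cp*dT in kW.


Q = m_dot * cp * delta_T
delta_T = 187 - 134 = 53 K
Q = 151 * 1.62 * 53
= 244.62 * 53
= 12964.86 kW

12964.86 kW


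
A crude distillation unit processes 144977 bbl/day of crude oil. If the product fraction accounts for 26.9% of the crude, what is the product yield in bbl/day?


Crude throughput = 144977 bbl/day
Fraction yield = 26.9%
yield = throughput * fraction / 100
yield = 144977 * 26.9 / 100 = 38998.813

38998.813 bbl/day


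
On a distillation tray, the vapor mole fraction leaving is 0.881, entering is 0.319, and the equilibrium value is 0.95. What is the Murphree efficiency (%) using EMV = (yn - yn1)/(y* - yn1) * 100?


Murphree vapor efficiency: EMV = (y_n - y_(n-1)) / (y*_n - y_(n-1)) * 100
EMV = (0.881 - 0.319) / (0.95 - 0.319) * 100 = 0.562 / 0.631 * 100 = 89.06

89.06 %


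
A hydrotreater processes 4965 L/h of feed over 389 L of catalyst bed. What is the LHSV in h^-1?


LHSV = volumetric feed rate / catalyst volume
= 4965 L/h / 389 L
= 12.76 h^-1

12.76 h^-1


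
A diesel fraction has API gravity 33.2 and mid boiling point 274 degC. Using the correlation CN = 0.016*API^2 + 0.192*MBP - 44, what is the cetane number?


CN = 0.016 * 33.2^2 + 0.192 * 274 - 44
CN = 17.63584 + 52.608 - 44 = 26.24384

26.24384


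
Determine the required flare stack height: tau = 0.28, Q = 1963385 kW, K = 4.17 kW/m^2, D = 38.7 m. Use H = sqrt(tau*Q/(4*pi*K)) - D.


tau*Q/(4*pi*K) = 0.28 * 1963385 / (4 * pi * 4.17) = 10491
sqrt(10491) = 102.426
H = 102.426 - 38.7 = 63.73

63.73 m


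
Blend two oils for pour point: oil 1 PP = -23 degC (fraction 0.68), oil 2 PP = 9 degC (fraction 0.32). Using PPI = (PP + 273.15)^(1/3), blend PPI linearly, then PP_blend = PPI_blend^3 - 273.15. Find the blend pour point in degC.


PPI_1 = (-23 + 273.15)^(1/3) = 6.300865
PPI_2 = (9 + 273.15)^(1/3) = 6.558835
PPI_blend = 0.68 * 6.300865 + 0.32 * 6.558835 = 6.383415
PP_blend = 6.383415^3 - 273.15 = 260.1113 - 273.15 = -13.04

-13.04 degC


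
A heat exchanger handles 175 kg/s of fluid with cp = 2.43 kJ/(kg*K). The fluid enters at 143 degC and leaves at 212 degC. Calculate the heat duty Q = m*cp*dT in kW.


Q = m_dot * cp * delta_T
delta_T = 212 - 143 = 69 K
Q = 175 * 2.43 * 69
= 425.25 * 69
= 29342.25 kW

29342.25 kW
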